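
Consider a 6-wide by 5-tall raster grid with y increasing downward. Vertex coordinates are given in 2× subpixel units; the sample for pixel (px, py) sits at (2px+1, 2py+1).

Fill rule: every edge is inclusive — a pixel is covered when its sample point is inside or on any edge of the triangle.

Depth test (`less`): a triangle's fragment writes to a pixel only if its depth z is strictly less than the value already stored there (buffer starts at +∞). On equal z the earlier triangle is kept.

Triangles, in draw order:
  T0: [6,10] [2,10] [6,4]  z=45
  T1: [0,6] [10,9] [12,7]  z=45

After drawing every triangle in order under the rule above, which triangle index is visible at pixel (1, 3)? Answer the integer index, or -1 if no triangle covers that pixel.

T0:
  2·area = 24
  edge (6, 10)→(2, 10): d=(-4,0) inclusive
  edge (2, 10)→(6, 4): d=(4,-6) inclusive
  edge (6, 4)→(6, 10): d=(0,6) inclusive
    (2,3)@(5, 7): e=[12,6,6] → #
    (3,3)@(7, 7): e=[12,18,-6] → ·
    (1,4)@(3, 9): e=[4,2,18] → #
    (3,4)@(7, 9): e=[4,26,-6] → ·
  covered (3 px):
    · · · · · ·
    · · · · · ·
    · · · · · ·
    · · # · · ·
    · # # · · ·
T1:
  2·area = 26  (B↔C swapped to make it positive)
  edge (0, 6)→(12, 7): d=(12,1) inclusive
  edge (12, 7)→(10, 9): d=(-2,2) inclusive
  edge (10, 9)→(0, 6): d=(-10,-3) inclusive
    (2,3)@(5, 7): e=[7,14,5] → #
    (3,3)@(7, 7): e=[5,10,11] → #
    (4,3)@(9, 7): e=[3,6,17] → #
    (5,3)@(11, 7): e=[1,2,23] → #
    (2,4)@(5, 9): e=[31,10,-15] → ·
    (3,4)@(7, 9): e=[29,6,-9] → ·
    (4,4)@(9, 9): e=[27,2,-3] → ·
    (5,4)@(11, 9): e=[25,-2,3] → ·
  covered (4 px):
    · · · · · ·
    · · · · · ·
    · · · · · ·
    · · # # # #
    · · · · · ·

Z-buffer (winner per pixel, '.' = empty):
  . . . . . .
  . . . . . .
  . . . . . .
  . . 0 1 1 1
  . 0 0 . . .

Final: -1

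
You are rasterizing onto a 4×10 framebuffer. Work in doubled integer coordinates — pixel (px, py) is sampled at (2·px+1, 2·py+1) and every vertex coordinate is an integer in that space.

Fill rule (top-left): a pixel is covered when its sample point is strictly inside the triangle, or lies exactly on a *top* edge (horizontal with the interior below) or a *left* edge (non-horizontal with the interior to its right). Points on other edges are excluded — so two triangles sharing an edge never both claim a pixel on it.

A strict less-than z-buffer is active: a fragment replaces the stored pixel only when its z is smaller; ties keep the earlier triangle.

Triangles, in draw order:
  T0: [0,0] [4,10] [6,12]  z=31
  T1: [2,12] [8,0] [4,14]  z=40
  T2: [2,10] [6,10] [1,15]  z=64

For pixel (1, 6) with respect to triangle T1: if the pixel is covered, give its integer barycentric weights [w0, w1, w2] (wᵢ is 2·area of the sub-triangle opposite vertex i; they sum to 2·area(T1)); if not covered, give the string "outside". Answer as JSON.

T0:
  2·area = 12  (B↔C swapped to make it positive)
  edge (0, 0)→(6, 12): d=(6,12) right/bottom  bias=-1
  edge (6, 12)→(4, 10): d=(-2,-2) top-left  bias=+0
  edge (4, 10)→(0, 0): d=(-4,-10) top-left  bias=+0
    (0,3)@(1, 7): e=[30,0,-18] → .  [on edge]
    (1,3)@(3, 7): e=[6,4,2] → X
    (2,3)@(5, 7): e=[-18,8,22] → .
    (1,4)@(3, 9): e=[18,0,-6] → .  [on edge]
    (2,5)@(5, 11): e=[6,0,6] → X  [on edge]
    (3,5)@(7, 11): e=[-18,4,26] → .
    (2,6)@(5, 13): e=[18,-4,-2] → .
    (3,6)@(7, 13): e=[-6,0,18] → .  [on edge]
  covered (2 px):
    . . . .
    . . . .
    . . . .
    . X . .
    . . . .
    . . X .
    . . . .
    . . . .
    . . . .
    . . . .
T1:
  2·area = 36
  edge (2, 12)→(8, 0): d=(6,-12) top-left  bias=+0
  edge (8, 0)→(4, 14): d=(-4,14) right/bottom  bias=-1
  edge (4, 14)→(2, 12): d=(-2,-2) top-left  bias=+0
    (3,1)@(7, 3): e=[6,2,28] → X
    (3,2)@(7, 5): e=[18,-6,24] → .
    (2,3)@(5, 7): e=[6,14,16] → X
    (3,3)@(7, 7): e=[30,-14,20] → .
    (2,4)@(5, 9): e=[18,6,12] → X
    (3,4)@(7, 9): e=[42,-22,16] → .
    (0,5)@(1, 11): e=[-18,54,0] → .  [on edge]
    (1,5)@(3, 11): e=[6,26,4] → X
    (2,5)@(5, 11): e=[30,-2,8] → .
    (1,6)@(3, 13): e=[18,18,0] → X  [on edge]
    (2,6)@(5, 13): e=[42,-10,4] → .
    (1,7)@(3, 15): e=[30,10,-4] → .
    (2,7)@(5, 15): e=[54,-18,0] → .  [on edge]
    (3,8)@(7, 17): e=[90,-54,0] → .  [on edge]
  covered (5 px):
    . . . .
    . . . X
    . . . .
    . . X .
    . . X .
    . X . .
    . X . .
    . . . .
    . . . .
    . . . .
T2:
  2·area = 20
  edge (2, 10)→(6, 10): d=(4,0) top-left  bias=+0
  edge (6, 10)→(1, 15): d=(-5,5) right/bottom  bias=-1
  edge (1, 15)→(2, 10): d=(1,-5) top-left  bias=+0
    (1,2)@(3, 5): e=[-20,40,0] → .  [on edge]
    (3,4)@(7, 9): e=[-4,0,24] → .  [on edge]
    (1,5)@(3, 11): e=[4,10,6] → X
    (2,5)@(5, 11): e=[4,0,16] → .  [on edge]
    (1,6)@(3, 13): e=[12,0,8] → .  [on edge]
    (0,7)@(1, 15): e=[20,0,0] → .  [on edge]
  covered (1 px):
    . . . .
    . . . .
    . . . .
    . . . .
    . . . .
    . X . .
    . . . .
    . . . .
    . . . .
    . . . .

Final: [18,0,18]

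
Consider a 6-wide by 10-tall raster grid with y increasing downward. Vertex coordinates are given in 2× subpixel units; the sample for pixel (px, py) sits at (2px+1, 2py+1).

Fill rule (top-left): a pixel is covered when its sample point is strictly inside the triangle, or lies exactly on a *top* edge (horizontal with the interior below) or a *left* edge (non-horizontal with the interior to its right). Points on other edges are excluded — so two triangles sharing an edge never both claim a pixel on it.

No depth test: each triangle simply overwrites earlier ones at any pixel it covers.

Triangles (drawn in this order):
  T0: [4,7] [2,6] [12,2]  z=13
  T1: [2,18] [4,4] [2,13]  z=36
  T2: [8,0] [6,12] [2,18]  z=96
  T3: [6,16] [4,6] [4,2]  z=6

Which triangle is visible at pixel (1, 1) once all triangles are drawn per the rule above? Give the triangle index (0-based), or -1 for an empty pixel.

T0:
  2·area = 18
  edge (4, 7)→(2, 6): d=(-2,-1) top-left  bias=+0
  edge (2, 6)→(12, 2): d=(10,-4) top-left  bias=+0
  edge (12, 2)→(4, 7): d=(-8,5) right/bottom  bias=-1
    (2,2)@(5, 5): e=[5,2,11] → X
    (3,2)@(7, 5): e=[7,10,1] → X
    (4,2)@(9, 5): e=[9,18,-9] → .
    (2,3)@(5, 7): e=[1,22,-5] → .
    (3,3)@(7, 7): e=[3,30,-15] → .
  covered (2 px):
    . . . . . .
    . . . . . .
    . . X X . .
    . . . . . .
    . . . . . .
    . . . . . .
    . . . . . .
    . . . . . .
    . . . . . .
    . . . . . .
T1:
  2·area = 10  (B↔C swapped to make it positive)
  edge (2, 18)→(2, 13): d=(0,-5) top-left  bias=+0
  edge (2, 13)→(4, 4): d=(2,-9) top-left  bias=+0
  edge (4, 4)→(2, 18): d=(-2,14) right/bottom  bias=-1
    (1,4)@(3, 9): e=[5,1,4] → X
    (2,4)@(5, 9): e=[15,19,-24] → .
    (1,5)@(3, 11): e=[5,5,0] → .  [on edge]
  covered (1 px):
    . . . . . .
    . . . . . .
    . . . . . .
    . . . . . .
    . X . . . .
    . . . . . .
    . . . . . .
    . . . . . .
    . . . . . .
    . . . . . .
T2:
  2·area = 36
  edge (8, 0)→(6, 12): d=(-2,12) right/bottom  bias=-1
  edge (6, 12)→(2, 18): d=(-4,6) right/bottom  bias=-1
  edge (2, 18)→(8, 0): d=(6,-18) top-left  bias=+0
    (3,1)@(7, 3): e=[6,30,0] → X  [on edge]
    (4,1)@(9, 3): e=[-18,18,36] → .
    (3,2)@(7, 5): e=[2,22,12] → X
    (4,2)@(9, 5): e=[-22,10,48] → .
    (3,3)@(7, 7): e=[-2,14,24] → .
    (2,4)@(5, 9): e=[18,18,0] → X  [on edge]
    (3,4)@(7, 9): e=[-6,6,36] → .
    (2,5)@(5, 11): e=[14,10,12] → X
    (3,5)@(7, 11): e=[-10,-2,48] → .
    (2,6)@(5, 13): e=[10,2,24] → X
    (3,6)@(7, 13): e=[-14,-10,60] → .
    (1,7)@(3, 15): e=[30,6,0] → X  [on edge]
  covered (6 px):
    . . . . . .
    . . . X . .
    . . . X . .
    . . . . . .
    . . X . . .
    . . X . . .
    . . X . . .
    . X . . . .
    . . . . . .
    . . . . . .
T3:
  2·area = 8
  edge (6, 16)→(4, 6): d=(-2,-10) top-left  bias=+0
  edge (4, 6)→(4, 2): d=(0,-4) top-left  bias=+0
  edge (4, 2)→(6, 16): d=(2,14) right/bottom  bias=-1
    (1,0)@(3, 1): e=[0,-4,12] → .  [on edge]
    (2,4)@(5, 9): e=[4,4,0] → .  [on edge]
    (2,5)@(5, 11): e=[0,4,4] → X  [on edge]
    (3,5)@(7, 11): e=[20,12,-24] → .
    (2,6)@(5, 13): e=[-4,4,8] → .
  covered (1 px):
    . . . . . .
    . . . . . .
    . . . . . .
    . . . . . .
    . . . . . .
    . . X . . .
    . . . . . .
    . . . . . .
    . . . . . .
    . . . . . .

Z-buffer (winner per pixel, '.' = empty):
  . . . . . .
  . . . 2 . .
  . . 0 2 . .
  . . . . . .
  . 1 2 . . .
  . . 3 . . .
  . . 2 . . .
  . 2 . . . .
  . . . . . .
  . . . . . .

Result: -1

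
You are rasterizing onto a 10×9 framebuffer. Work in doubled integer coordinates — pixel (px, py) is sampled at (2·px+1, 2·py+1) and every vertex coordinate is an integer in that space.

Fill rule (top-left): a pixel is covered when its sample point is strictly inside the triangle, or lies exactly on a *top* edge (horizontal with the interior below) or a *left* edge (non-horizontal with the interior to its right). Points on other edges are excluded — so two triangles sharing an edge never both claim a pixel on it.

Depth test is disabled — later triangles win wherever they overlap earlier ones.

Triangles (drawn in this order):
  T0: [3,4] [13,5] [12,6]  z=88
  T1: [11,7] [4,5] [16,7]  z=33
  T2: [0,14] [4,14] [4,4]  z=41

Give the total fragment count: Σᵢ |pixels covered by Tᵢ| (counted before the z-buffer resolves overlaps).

T0:
  2·area = 11
  edge (3, 4)→(13, 5): d=(10,1) right/bottom  bias=-1
  edge (13, 5)→(12, 6): d=(-1,1) right/bottom  bias=-1
  edge (12, 6)→(3, 4): d=(-9,-2) top-left  bias=+0
    (8,0)@(17, 1): e=[-44,0,55] → ·  [on edge]
    (7,1)@(15, 3): e=[-22,0,33] → ·  [on edge]
    (4,2)@(9, 5): e=[4,4,3] → #
    (5,2)@(11, 5): e=[2,2,7] → #
    (6,2)@(13, 5): e=[0,0,11] → ·  [on edge]
    (4,3)@(9, 7): e=[24,2,-15] → ·
    (5,3)@(11, 7): e=[22,0,-11] → ·  [on edge]
    (4,4)@(9, 9): e=[44,0,-33] → ·  [on edge]
    (3,5)@(7, 11): e=[66,0,-55] → ·  [on edge]
    (2,6)@(5, 13): e=[88,0,-77] → ·  [on edge]
    (1,7)@(3, 15): e=[110,0,-99] → ·  [on edge]
    (0,8)@(1, 17): e=[132,0,-121] → ·  [on edge]
  covered (2 px):
    · · · · · · · · · ·
    · · · · · · · · · ·
    · · · · # # · · · ·
    · · · · · · · · · ·
    · · · · · · · · · ·
    · · · · · · · · · ·
    · · · · · · · · · ·
    · · · · · · · · · ·
    · · · · · · · · · ·
T1:
  2·area = 10
  edge (11, 7)→(4, 5): d=(-7,-2) top-left  bias=+0
  edge (4, 5)→(16, 7): d=(12,2) right/bottom  bias=-1
  edge (16, 7)→(11, 7): d=(-5,0) right/bottom  bias=-1
    (0,3)@(1, 7): e=[-20,30,0] → ·  [on edge]
    (1,3)@(3, 7): e=[-16,26,0] → ·  [on edge]
    (2,3)@(5, 7): e=[-12,22,0] → ·  [on edge]
    (3,3)@(7, 7): e=[-8,18,0] → ·  [on edge]
    (4,3)@(9, 7): e=[-4,14,0] → ·  [on edge]
    (5,3)@(11, 7): e=[0,10,0] → ·  [on edge]
    (6,3)@(13, 7): e=[4,6,0] → ·  [on edge]
    (7,3)@(15, 7): e=[8,2,0] → ·  [on edge]
    (8,3)@(17, 7): e=[12,-2,0] → ·  [on edge]
    (9,3)@(19, 7): e=[16,-6,0] → ·  [on edge]
  covered (0 px):
    · · · · · · · · · ·
    · · · · · · · · · ·
    · · · · · · · · · ·
    · · · · · · · · · ·
    · · · · · · · · · ·
    · · · · · · · · · ·
    · · · · · · · · · ·
    · · · · · · · · · ·
    · · · · · · · · · ·
T2:
  2·area = 40  (B↔C swapped to make it positive)
  edge (0, 14)→(4, 4): d=(4,-10) top-left  bias=+0
  edge (4, 4)→(4, 14): d=(0,10) right/bottom  bias=-1
  edge (4, 14)→(0, 14): d=(-4,0) right/bottom  bias=-1
    (1,3)@(3, 7): e=[2,10,28] → #
    (2,3)@(5, 7): e=[22,-10,28] → ·
    (1,4)@(3, 9): e=[10,10,20] → #
    (2,4)@(5, 9): e=[30,-10,20] → ·
    (1,5)@(3, 11): e=[18,10,12] → #
    (2,5)@(5, 11): e=[38,-10,12] → ·
    (0,6)@(1, 13): e=[6,30,4] → #
    (2,6)@(5, 13): e=[46,-10,4] → ·
    (0,7)@(1, 15): e=[14,30,-4] → ·
    (1,7)@(3, 15): e=[34,10,-4] → ·
  covered (5 px):
    · · · · · · · · · ·
    · · · · · · · · · ·
    · · · · · · · · · ·
    · # · · · · · · · ·
    · # · · · · · · · ·
    · # · · · · · · · ·
    # # · · · · · · · ·
    · · · · · · · · · ·
    · · · · · · · · · ·

Final: 7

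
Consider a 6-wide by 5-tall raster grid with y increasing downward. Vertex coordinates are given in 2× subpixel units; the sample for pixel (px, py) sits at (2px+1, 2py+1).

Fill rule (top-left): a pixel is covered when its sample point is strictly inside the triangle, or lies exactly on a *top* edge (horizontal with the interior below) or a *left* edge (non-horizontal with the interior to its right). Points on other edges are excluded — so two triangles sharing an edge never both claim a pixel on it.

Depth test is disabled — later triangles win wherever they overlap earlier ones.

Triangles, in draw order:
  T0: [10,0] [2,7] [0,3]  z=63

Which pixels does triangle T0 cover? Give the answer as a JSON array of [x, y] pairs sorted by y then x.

T0:
  2·area = 46
  edge (10, 0)→(2, 7): d=(-8,7) right/bottom  bias=-1
  edge (2, 7)→(0, 3): d=(-2,-4) top-left  bias=+0
  edge (0, 3)→(10, 0): d=(10,-3) top-left  bias=+0
    (3,0)@(7, 1): e=[13,32,1] → █
    (4,0)@(9, 1): e=[-1,40,7] → ·
    (0,1)@(1, 3): e=[39,4,3] → █
    (1,1)@(3, 3): e=[25,12,9] → █
    (2,1)@(5, 3): e=[11,20,15] → █
    (3,1)@(7, 3): e=[-3,28,21] → ·
    (0,2)@(1, 5): e=[23,0,23] → █  [on edge]
    (2,2)@(5, 5): e=[-5,16,35] → ·
    (0,3)@(1, 7): e=[7,-4,43] → ·
    (1,3)@(3, 7): e=[-7,4,49] → ·
    (1,4)@(3, 9): e=[-23,0,69] → ·  [on edge]
  covered (6 px):
    · · · █ · ·
    █ █ █ · · ·
    █ █ · · · ·
    · · · · · ·
    · · · · · ·

Result: [[3,0],[0,1],[1,1],[2,1],[0,2],[1,2]]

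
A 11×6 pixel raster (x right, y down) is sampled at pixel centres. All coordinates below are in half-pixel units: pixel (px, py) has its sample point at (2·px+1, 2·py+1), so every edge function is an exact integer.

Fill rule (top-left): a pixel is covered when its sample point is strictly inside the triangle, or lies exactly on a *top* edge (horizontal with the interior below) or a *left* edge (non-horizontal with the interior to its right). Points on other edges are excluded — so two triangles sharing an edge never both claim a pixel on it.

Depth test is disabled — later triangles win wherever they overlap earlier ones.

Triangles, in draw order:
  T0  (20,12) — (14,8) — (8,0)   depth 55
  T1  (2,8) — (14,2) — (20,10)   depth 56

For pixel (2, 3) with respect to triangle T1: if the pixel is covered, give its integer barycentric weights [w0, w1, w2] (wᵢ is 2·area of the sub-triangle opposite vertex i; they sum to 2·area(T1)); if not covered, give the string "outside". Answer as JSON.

T0:
  2·area = 24
  edge (20, 12)→(14, 8): d=(-6,-4) top-left  bias=+0
  edge (14, 8)→(8, 0): d=(-6,-8) top-left  bias=+0
  edge (8, 0)→(20, 12): d=(12,12) right/bottom  bias=-1
    (4,0)@(9, 1): e=[22,2,0] → ·  [on edge]
    (5,1)@(11, 3): e=[18,6,0] → ·  [on edge]
    (6,2)@(13, 5): e=[14,10,0] → ·  [on edge]
    (7,3)@(15, 7): e=[10,14,0] → ·  [on edge]
    (8,4)@(17, 9): e=[6,18,0] → ·  [on edge]
    (9,5)@(19, 11): e=[2,22,0] → ·  [on edge]
  covered (0 px):
    · · · · · · · · · · ·
    · · · · · · · · · · ·
    · · · · · · · · · · ·
    · · · · · · · · · · ·
    · · · · · · · · · · ·
    · · · · · · · · · · ·
T1:
  2·area = 132
  edge (2, 8)→(14, 2): d=(12,-6) top-left  bias=+0
  edge (14, 2)→(20, 10): d=(6,8) right/bottom  bias=-1
  edge (20, 10)→(2, 8): d=(-18,-2) top-left  bias=+0
    (6,1)@(13, 3): e=[6,14,112] → #
    (7,1)@(15, 3): e=[18,-2,116] → ·
    (4,2)@(9, 5): e=[6,58,68] → #
    (5,2)@(11, 5): e=[18,42,72] → #
    (7,2)@(15, 5): e=[42,10,80] → #
    (8,2)@(17, 5): e=[54,-6,84] → ·
    (2,3)@(5, 7): e=[6,102,24] → #
    (3,3)@(7, 7): e=[18,86,28] → #
    (8,3)@(17, 7): e=[78,6,48] → #
    (9,3)@(19, 7): e=[90,-10,52] → ·
    (2,4)@(5, 9): e=[30,114,-12] → ·
    (3,4)@(7, 9): e=[42,98,-8] → ·
    (5,4)@(11, 9): e=[66,66,0] → #  [on edge]
  covered (17 px):
    · · · · · · · · · · ·
    · · · · · · # · · · ·
    · · · · # # # # · · ·
    · · # # # # # # # · ·
    · · · · · # # # # # ·
    · · · · · · · · · · ·

Final: [102,24,6]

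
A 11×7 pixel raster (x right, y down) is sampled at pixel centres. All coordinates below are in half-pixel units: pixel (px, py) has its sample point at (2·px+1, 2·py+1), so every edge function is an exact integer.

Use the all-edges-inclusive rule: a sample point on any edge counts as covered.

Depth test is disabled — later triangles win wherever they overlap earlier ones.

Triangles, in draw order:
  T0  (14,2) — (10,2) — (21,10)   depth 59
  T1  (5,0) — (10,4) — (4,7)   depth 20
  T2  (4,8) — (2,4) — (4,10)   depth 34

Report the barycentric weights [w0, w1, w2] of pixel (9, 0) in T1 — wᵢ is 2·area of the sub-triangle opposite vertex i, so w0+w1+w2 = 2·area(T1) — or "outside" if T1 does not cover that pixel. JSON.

T0:
  2·area = 32  (B↔C swapped to make it positive)
  edge (14, 2)→(21, 10): d=(7,8) inclusive
  edge (21, 10)→(10, 2): d=(-11,-8) inclusive
  edge (10, 2)→(14, 2): d=(4,0) inclusive
    (6,1)@(13, 3): e=[15,13,4] → █
    (7,1)@(15, 3): e=[-1,29,4] → ·
    (6,2)@(13, 5): e=[29,-9,12] → ·
    (7,2)@(15, 5): e=[13,7,12] → █
    (8,2)@(17, 5): e=[-3,23,12] → ·
    (7,3)@(15, 7): e=[27,-15,20] → ·
    (8,3)@(17, 7): e=[11,1,20] → █
    (9,3)@(19, 7): e=[-5,17,20] → ·
    (8,4)@(17, 9): e=[25,-21,28] → ·
  covered (3 px):
    · · · · · · · · · · ·
    · · · · · · █ · · · ·
    · · · · · · · █ · · ·
    · · · · · · · · █ · ·
    · · · · · · · · · · ·
    · · · · · · · · · · ·
    · · · · · · · · · · ·
T1:
  2·area = 39
  edge (5, 0)→(10, 4): d=(5,4) inclusive
  edge (10, 4)→(4, 7): d=(-6,3) inclusive
  edge (4, 7)→(5, 0): d=(1,-7) inclusive
    (2,0)@(5, 1): e=[5,33,1] → █
    (3,0)@(7, 1): e=[-3,27,15] → ·
    (2,1)@(5, 3): e=[15,21,3] → █
    (3,1)@(7, 3): e=[7,15,17] → █
    (4,1)@(9, 3): e=[-1,9,31] → ·
    (2,2)@(5, 5): e=[25,9,5] → █
    (4,2)@(9, 5): e=[9,-3,33] → ·
    (2,3)@(5, 7): e=[35,-3,7] → ·
    (3,3)@(7, 7): e=[27,-9,21] → ·
  covered (5 px):
    · · █ · · · · · · · ·
    · · █ █ · · · · · · ·
    · · █ █ · · · · · · ·
    · · · · · · · · · · ·
    · · · · · · · · · · ·
    · · · · · · · · · · ·
    · · · · · · · · · · ·
T2:
  2·area = 4  (B↔C swapped to make it positive)
  edge (4, 8)→(4, 10): d=(0,2) inclusive
  edge (4, 10)→(2, 4): d=(-2,-6) inclusive
  edge (2, 4)→(4, 8): d=(2,4) inclusive
    (0,0)@(1, 1): e=[6,0,-2] → ·  [on edge]
    (1,3)@(3, 7): e=[2,0,2] → █  [on edge]
    (2,3)@(5, 7): e=[-2,12,-6] → ·
    (1,4)@(3, 9): e=[2,-4,6] → ·
    (2,6)@(5, 13): e=[-2,0,6] → ·  [on edge]
  covered (1 px):
    · · · · · · · · · · ·
    · · · · · · · · · · ·
    · · · · · · · · · · ·
    · █ · · · · · · · · ·
    · · · · · · · · · · ·
    · · · · · · · · · · ·
    · · · · · · · · · · ·

Final: "outside"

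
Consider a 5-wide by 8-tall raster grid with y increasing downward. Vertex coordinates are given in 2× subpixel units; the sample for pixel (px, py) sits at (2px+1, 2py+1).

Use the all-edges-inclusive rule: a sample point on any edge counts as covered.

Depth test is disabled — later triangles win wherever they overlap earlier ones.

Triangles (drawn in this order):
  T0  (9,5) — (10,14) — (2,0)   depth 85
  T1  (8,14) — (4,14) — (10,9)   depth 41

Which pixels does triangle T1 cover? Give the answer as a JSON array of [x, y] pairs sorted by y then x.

T0:
  2·area = 58
  edge (9, 5)→(10, 14): d=(1,9) inclusive
  edge (10, 14)→(2, 0): d=(-8,-14) inclusive
  edge (2, 0)→(9, 5): d=(7,5) inclusive
    (1,0)@(3, 1): e=[50,6,2] → X
    (2,0)@(5, 1): e=[32,34,-8] → .
    (1,1)@(3, 3): e=[52,-10,16] → .
    (2,1)@(5, 3): e=[34,18,6] → X
    (3,1)@(7, 3): e=[16,46,-4] → .
    (2,2)@(5, 5): e=[36,2,20] → X
    (3,2)@(7, 5): e=[18,30,10] → X
    (4,2)@(9, 5): e=[0,58,0] → X  [on edge]
    (2,3)@(5, 7): e=[38,-14,34] → .
    (3,3)@(7, 7): e=[20,14,24] → X
    (3,4)@(7, 9): e=[22,-2,38] → .
    (4,4)@(9, 9): e=[4,26,28] → X
  covered (9 px):
    . X . . .
    . . X . .
    . . X X X
    . . . X X
    . . . . X
    . . . . X
    . . . . .
    . . . . .
T1:
  2·area = 20
  edge (8, 14)→(4, 14): d=(-4,0) inclusive
  edge (4, 14)→(10, 9): d=(6,-5) inclusive
  edge (10, 9)→(8, 14): d=(-2,5) inclusive
    (4,5)@(9, 11): e=[12,7,1] → X
    (3,6)@(7, 13): e=[4,9,7] → X
    (4,6)@(9, 13): e=[4,19,-3] → .
    (3,7)@(7, 15): e=[-4,21,3] → .
  covered (2 px):
    . . . . .
    . . . . .
    . . . . .
    . . . . .
    . . . . .
    . . . . X
    . . . X .
    . . . . .

Answer: [[4,5],[3,6]]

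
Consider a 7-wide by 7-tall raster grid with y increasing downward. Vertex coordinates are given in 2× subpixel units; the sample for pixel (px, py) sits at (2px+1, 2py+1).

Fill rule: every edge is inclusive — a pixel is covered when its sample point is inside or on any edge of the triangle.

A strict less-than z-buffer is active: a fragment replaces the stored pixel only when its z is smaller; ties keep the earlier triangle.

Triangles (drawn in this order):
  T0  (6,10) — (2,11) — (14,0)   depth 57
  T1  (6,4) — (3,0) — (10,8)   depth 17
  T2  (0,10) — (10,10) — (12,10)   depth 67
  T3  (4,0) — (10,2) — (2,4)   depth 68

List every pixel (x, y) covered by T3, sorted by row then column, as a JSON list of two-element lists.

T0:
  2·area = 32
  edge (6, 10)→(2, 11): d=(-4,1) inclusive
  edge (2, 11)→(14, 0): d=(12,-11) inclusive
  edge (14, 0)→(6, 10): d=(-8,10) inclusive
    (6,0)@(13, 1): e=[29,1,2] → █
    (5,1)@(11, 3): e=[23,3,6] → █
    (6,1)@(13, 3): e=[21,25,-14] → ·
    (4,2)@(9, 5): e=[17,5,10] → █
    (5,2)@(11, 5): e=[15,27,-10] → ·
    (3,3)@(7, 7): e=[11,7,14] → █
    (4,3)@(9, 7): e=[9,29,-6] → ·
    (2,4)@(5, 9): e=[5,9,18] → █
    (3,4)@(7, 9): e=[3,31,-2] → ·
    (2,5)@(5, 11): e=[-3,33,2] → ·
  covered (5 px):
    · · · · · · █
    · · · · · █ ·
    · · · · █ · ·
    · · · █ · · ·
    · · █ · · · ·
    · · · · · · ·
    · · · · · · ·
T1:
  2·area = 4
  edge (6, 4)→(3, 0): d=(-3,-4) inclusive
  edge (3, 0)→(10, 8): d=(7,8) inclusive
  edge (10, 8)→(6, 4): d=(-4,-4) inclusive
    (1,0)@(3, 1): e=[-3,7,0] → ·  [on edge]
    (2,1)@(5, 3): e=[-1,5,0] → ·  [on edge]
    (3,2)@(7, 5): e=[1,3,0] → █  [on edge]
    (4,2)@(9, 5): e=[9,-13,8] → ·
    (3,3)@(7, 7): e=[-5,17,-8] → ·
    (4,3)@(9, 7): e=[3,1,0] → █  [on edge]
    (5,3)@(11, 7): e=[11,-15,8] → ·
    (4,4)@(9, 9): e=[-3,15,-8] → ·
    (5,4)@(11, 9): e=[5,-1,0] → ·  [on edge]
    (6,5)@(13, 11): e=[7,-3,0] → ·  [on edge]
  covered (2 px):
    · · · · · · ·
    · · · · · · ·
    · · · █ · · ·
    · · · · █ · ·
    · · · · · · ·
    · · · · · · ·
    · · · · · · ·
T2:
  degenerate (2·area = 0) — covers nothing
T3:
  2·area = 28
  edge (4, 0)→(10, 2): d=(6,2) inclusive
  edge (10, 2)→(2, 4): d=(-8,2) inclusive
  edge (2, 4)→(4, 0): d=(2,-4) inclusive
    (2,0)@(5, 1): e=[4,18,6] → █
    (3,0)@(7, 1): e=[0,14,14] → █  [on edge]
    (4,0)@(9, 1): e=[-4,10,22] → ·
    (1,1)@(3, 3): e=[20,6,2] → █
    (3,1)@(7, 3): e=[12,-2,18] → ·
    (6,1)@(13, 3): e=[0,-14,42] → ·  [on edge]
    (1,2)@(3, 5): e=[32,-10,6] → ·
    (2,2)@(5, 5): e=[28,-14,14] → ·
  covered (4 px):
    · · █ █ · · ·
    · █ █ · · · ·
    · · · · · · ·
    · · · · · · ·
    · · · · · · ·
    · · · · · · ·
    · · · · · · ·

Answer: [[2,0],[3,0],[1,1],[2,1]]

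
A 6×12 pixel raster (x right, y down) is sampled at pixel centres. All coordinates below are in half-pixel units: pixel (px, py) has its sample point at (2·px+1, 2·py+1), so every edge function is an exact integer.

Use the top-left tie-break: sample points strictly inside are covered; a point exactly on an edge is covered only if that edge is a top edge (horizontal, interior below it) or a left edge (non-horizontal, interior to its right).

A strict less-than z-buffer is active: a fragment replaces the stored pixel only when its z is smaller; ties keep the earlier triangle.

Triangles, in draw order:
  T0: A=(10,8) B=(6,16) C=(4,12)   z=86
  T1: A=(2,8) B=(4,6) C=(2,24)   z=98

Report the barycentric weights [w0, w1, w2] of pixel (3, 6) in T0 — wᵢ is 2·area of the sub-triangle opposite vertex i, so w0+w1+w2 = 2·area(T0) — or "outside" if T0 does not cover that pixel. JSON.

T0:
  2·area = 32
  edge (10, 8)→(6, 16): d=(-4,8) right/bottom  bias=-1
  edge (6, 16)→(4, 12): d=(-2,-4) top-left  bias=+0
  edge (4, 12)→(10, 8): d=(6,-4) top-left  bias=+0
    (4,4)@(9, 9): e=[4,26,2] → X
    (5,4)@(11, 9): e=[-12,34,10] → .
    (3,5)@(7, 11): e=[12,14,6] → X
    (4,5)@(9, 11): e=[-4,22,14] → .
    (2,6)@(5, 13): e=[20,2,10] → X
    (4,6)@(9, 13): e=[-12,18,26] → .
    (2,7)@(5, 15): e=[12,-2,22] → .
    (3,7)@(7, 15): e=[-4,6,30] → .
  covered (4 px):
    . . . . . .
    . . . . . .
    . . . . . .
    . . . . . .
    . . . . X .
    . . . X . .
    . . X X . .
    . . . . . .
    . . . . . .
    . . . . . .
    . . . . . .
    . . . . . .
T1:
  2·area = 32
  edge (2, 8)→(4, 6): d=(2,-2) top-left  bias=+0
  edge (4, 6)→(2, 24): d=(-2,18) right/bottom  bias=-1
  edge (2, 24)→(2, 8): d=(0,-16) top-left  bias=+0
    (4,0)@(9, 1): e=[0,-80,112] → .  [on edge]
    (3,1)@(7, 3): e=[0,-48,80] → .  [on edge]
    (2,2)@(5, 5): e=[0,-16,48] → .  [on edge]
    (1,3)@(3, 7): e=[0,16,16] → X  [on edge]
    (2,3)@(5, 7): e=[4,-20,48] → .
    (0,4)@(1, 9): e=[0,48,-16] → .  [on edge]
    (1,4)@(3, 9): e=[4,12,16] → X
    (2,4)@(5, 9): e=[8,-24,48] → .
    (1,5)@(3, 11): e=[8,8,16] → X
    (2,5)@(5, 11): e=[12,-28,48] → .
    (1,6)@(3, 13): e=[12,4,16] → X
    (2,6)@(5, 13): e=[16,-32,48] → .
    (1,7)@(3, 15): e=[16,0,16] → .  [on edge]
  covered (4 px):
    . . . . . .
    . . . . . .
    . . . . . .
    . X . . . .
    . X . . . .
    . X . . . .
    . X . . . .
    . . . . . .
    . . . . . .
    . . . . . .
    . . . . . .
    . . . . . .

Final: [10,18,4]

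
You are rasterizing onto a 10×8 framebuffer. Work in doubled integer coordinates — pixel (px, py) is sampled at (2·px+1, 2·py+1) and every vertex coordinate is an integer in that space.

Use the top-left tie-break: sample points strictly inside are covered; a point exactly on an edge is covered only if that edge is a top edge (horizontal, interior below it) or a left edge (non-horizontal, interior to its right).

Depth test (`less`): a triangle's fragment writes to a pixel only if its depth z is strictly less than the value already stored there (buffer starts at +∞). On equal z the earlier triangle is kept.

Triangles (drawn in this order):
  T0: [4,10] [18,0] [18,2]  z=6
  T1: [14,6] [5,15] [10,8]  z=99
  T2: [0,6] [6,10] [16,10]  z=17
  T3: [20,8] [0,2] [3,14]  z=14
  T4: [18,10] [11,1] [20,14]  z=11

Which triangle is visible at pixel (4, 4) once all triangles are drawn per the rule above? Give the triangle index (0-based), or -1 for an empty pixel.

T0:
  2·area = 28
  edge (4, 10)→(18, 0): d=(14,-10) top-left  bias=+0
  edge (18, 0)→(18, 2): d=(0,2) right/bottom  bias=-1
  edge (18, 2)→(4, 10): d=(-14,8) right/bottom  bias=-1
    (8,0)@(17, 1): e=[4,2,22] → X
    (9,0)@(19, 1): e=[24,-2,6] → .
    (7,1)@(15, 3): e=[12,6,10] → X
    (8,1)@(17, 3): e=[32,2,-6] → .
    (5,2)@(11, 5): e=[0,14,14] → X  [on edge]
    (6,2)@(13, 5): e=[20,10,-2] → .
    (7,2)@(15, 5): e=[40,6,-18] → .
    (4,3)@(9, 7): e=[8,18,2] → X
    (5,3)@(11, 7): e=[28,14,-14] → .
    (4,4)@(9, 9): e=[36,18,-26] → .
  covered (4 px):
    . . . . . . . . X .
    . . . . . . . X . .
    . . . . . X . . . .
    . . . . X . . . . .
    . . . . . . . . . .
    . . . . . . . . . .
    . . . . . . . . . .
    . . . . . . . . . .
T1:
  2·area = 18
  edge (14, 6)→(5, 15): d=(-9,9) right/bottom  bias=-1
  edge (5, 15)→(10, 8): d=(5,-7) top-left  bias=+0
  edge (10, 8)→(14, 6): d=(4,-2) top-left  bias=+0
    (7,0)@(15, 1): e=[36,0,-18] → .  [on edge]
    (9,0)@(19, 1): e=[0,28,-10] → .  [on edge]
    (8,1)@(17, 3): e=[0,24,-6] → .  [on edge]
    (7,2)@(15, 5): e=[0,20,-2] → .  [on edge]
    (6,3)@(13, 7): e=[0,16,2] → .  [on edge]
    (5,4)@(11, 9): e=[0,12,6] → .  [on edge]
    (4,5)@(9, 11): e=[0,8,10] → .  [on edge]
    (3,6)@(7, 13): e=[0,4,14] → .  [on edge]
    (2,7)@(5, 15): e=[0,0,18] → .  [on edge]
  covered (0 px):
    . . . . . . . . . .
    . . . . . . . . . .
    . . . . . . . . . .
    . . . . . . . . . .
    . . . . . . . . . .
    . . . . . . . . . .
    . . . . . . . . . .
    . . . . . . . . . .
T2:
  2·area = 40  (B↔C swapped to make it positive)
  edge (0, 6)→(16, 10): d=(16,4) right/bottom  bias=-1
  edge (16, 10)→(6, 10): d=(-10,0) right/bottom  bias=-1
  edge (6, 10)→(0, 6): d=(-6,-4) top-left  bias=+0
    (1,3)@(3, 7): e=[4,30,6] → X
    (2,3)@(5, 7): e=[-4,30,14] → .
    (1,4)@(3, 9): e=[36,10,-6] → .
    (2,4)@(5, 9): e=[28,10,2] → X
    (3,4)@(7, 9): e=[20,10,10] → X
    (4,4)@(9, 9): e=[12,10,18] → X
    (5,4)@(11, 9): e=[4,10,26] → X
    (6,4)@(13, 9): e=[-4,10,34] → .
    (2,5)@(5, 11): e=[60,-10,-10] → .
    (3,5)@(7, 11): e=[52,-10,-2] → .
    (4,5)@(9, 11): e=[44,-10,6] → .
    (5,5)@(11, 11): e=[36,-10,14] → .
  covered (5 px):
    . . . . . . . . . .
    . . . . . . . . . .
    . . . . . . . . . .
    . X . . . . . . . .
    . . X X X X . . . .
    . . . . . . . . . .
    . . . . . . . . . .
    . . . . . . . . . .
T3:
  2·area = 222  (B↔C swapped to make it positive)
  edge (20, 8)→(3, 14): d=(-17,6) right/bottom  bias=-1
  edge (3, 14)→(0, 2): d=(-3,-12) top-left  bias=+0
  edge (0, 2)→(20, 8): d=(20,6) right/bottom  bias=-1
    (0,1)@(1, 3): e=[199,9,14] → X
    (1,1)@(3, 3): e=[187,33,2] → X
    (2,1)@(5, 3): e=[175,57,-10] → .
    (0,2)@(1, 5): e=[165,3,54] → X
    (2,2)@(5, 5): e=[141,51,30] → X
    (3,2)@(7, 5): e=[129,75,18] → X
    (4,2)@(9, 5): e=[117,99,6] → X
    (5,2)@(11, 5): e=[105,123,-6] → .
    (0,3)@(1, 7): e=[131,-3,94] → .
    (1,3)@(3, 7): e=[119,21,82] → X
    (5,3)@(11, 7): e=[71,117,34] → X
    (6,3)@(13, 7): e=[59,141,22] → X
  covered (29 px):
    . . . . . . . . . .
    X X . . . . . . . .
    X X X X X . . . . .
    . X X X X X X X . .
    . X X X X X X X X .
    . X X X X X . . . .
    . X X . . . . . . .
    . . . . . . . . . .
T4:
  2·area = 10  (B↔C swapped to make it positive)
  edge (18, 10)→(20, 14): d=(2,4) right/bottom  bias=-1
  edge (20, 14)→(11, 1): d=(-9,-13) top-left  bias=+0
  edge (11, 1)→(18, 10): d=(7,9) right/bottom  bias=-1
    (5,0)@(11, 1): e=[10,0,0] → .  [on edge]
    (8,4)@(17, 9): e=[2,6,2] → X
    (9,4)@(19, 9): e=[-6,32,-16] → .
    (8,5)@(17, 11): e=[6,-12,16] → .
  covered (1 px):
    . . . . . . . . . .
    . . . . . . . . . .
    . . . . . . . . . .
    . . . . . . . . . .
    . . . . . . . . X .
    . . . . . . . . . .
    . . . . . . . . . .
    . . . . . . . . . .

Z-buffer (winner per pixel, '.' = empty):
  . . . . . . . . 0 .
  3 3 . . . . . 0 . .
  3 3 3 3 3 0 . . . .
  . 3 3 3 0 3 3 3 . .
  . 3 3 3 3 3 3 3 4 .
  . 3 3 3 3 3 . . . .
  . 3 3 . . . . . . .
  . . . . . . . . . .

Final: 3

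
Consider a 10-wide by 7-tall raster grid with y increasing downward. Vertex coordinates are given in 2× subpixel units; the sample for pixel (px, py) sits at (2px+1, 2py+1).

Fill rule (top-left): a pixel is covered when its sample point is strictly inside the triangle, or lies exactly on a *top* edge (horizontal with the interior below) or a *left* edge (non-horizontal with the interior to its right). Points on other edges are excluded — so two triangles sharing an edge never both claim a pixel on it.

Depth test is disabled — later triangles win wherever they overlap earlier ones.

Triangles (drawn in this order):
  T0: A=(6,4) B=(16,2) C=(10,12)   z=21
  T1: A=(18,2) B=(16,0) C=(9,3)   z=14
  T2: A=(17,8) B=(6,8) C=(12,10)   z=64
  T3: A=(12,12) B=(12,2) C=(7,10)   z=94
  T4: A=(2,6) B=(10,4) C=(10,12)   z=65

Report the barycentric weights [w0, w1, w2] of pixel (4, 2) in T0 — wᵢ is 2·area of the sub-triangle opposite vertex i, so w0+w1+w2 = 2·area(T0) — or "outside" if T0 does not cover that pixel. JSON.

T0:
  2·area = 88
  edge (6, 4)→(16, 2): d=(10,-2) top-left  bias=+0
  edge (16, 2)→(10, 12): d=(-6,10) right/bottom  bias=-1
  edge (10, 12)→(6, 4): d=(-4,-8) top-left  bias=+0
    (5,1)@(11, 3): e=[0,44,44] → █  [on edge]
    (6,1)@(13, 3): e=[4,24,60] → █
    (7,1)@(15, 3): e=[8,4,76] → █
    (8,1)@(17, 3): e=[12,-16,92] → ·
    (0,2)@(1, 5): e=[0,132,-44] → ·  [on edge]
    (3,2)@(7, 5): e=[12,72,4] → █
    (4,2)@(9, 5): e=[16,52,20] → █
    (7,2)@(15, 5): e=[28,-8,68] → ·
    (3,3)@(7, 7): e=[32,60,-4] → ·
    (4,3)@(9, 7): e=[36,40,12] → █
    (6,3)@(13, 7): e=[44,0,44] → ·  [on edge]
    (4,4)@(9, 9): e=[56,28,4] → █
  covered (11 px):
    · · · · · · · · · ·
    · · · · · █ █ █ · ·
    · · · █ █ █ █ · · ·
    · · · · █ █ · · · ·
    · · · · █ █ · · · ·
    · · · · · · · · · ·
    · · · · · · · · · ·
T1:
  2·area = 20  (B↔C swapped to make it positive)
  edge (18, 2)→(9, 3): d=(-9,1) right/bottom  bias=-1
  edge (9, 3)→(16, 0): d=(7,-3) top-left  bias=+0
  edge (16, 0)→(18, 2): d=(2,2) right/bottom  bias=-1
    (7,0)@(15, 1): e=[12,4,4] → █
    (8,0)@(17, 1): e=[10,10,0] → ·  [on edge]
    (4,1)@(9, 3): e=[0,0,20] → ·  [on edge]
    (7,1)@(15, 3): e=[-6,18,8] → ·
    (9,1)@(19, 3): e=[-10,30,0] → ·  [on edge]
  covered (1 px):
    · · · · · · · █ · ·
    · · · · · · · · · ·
    · · · · · · · · · ·
    · · · · · · · · · ·
    · · · · · · · · · ·
    · · · · · · · · · ·
    · · · · · · · · · ·
T2:
  2·area = 22  (B↔C swapped to make it positive)
  edge (17, 8)→(12, 10): d=(-5,2) right/bottom  bias=-1
  edge (12, 10)→(6, 8): d=(-6,-2) top-left  bias=+0
  edge (6, 8)→(17, 8): d=(11,0) top-left  bias=+0
    (1,3)@(3, 7): e=[33,0,-11] → ·  [on edge]
    (4,4)@(9, 9): e=[11,0,11] → █  [on edge]
    (5,4)@(11, 9): e=[7,4,11] → █
    (6,4)@(13, 9): e=[3,8,11] → █
    (7,4)@(15, 9): e=[-1,12,11] → ·
    (4,5)@(9, 11): e=[1,-12,33] → ·
    (5,5)@(11, 11): e=[-3,-8,33] → ·
    (6,5)@(13, 11): e=[-7,-4,33] → ·
    (7,5)@(15, 11): e=[-11,0,33] → ·  [on edge]
  covered (3 px):
    · · · · · · · · · ·
    · · · · · · · · · ·
    · · · · · · · · · ·
    · · · · · · · · · ·
    · · · · █ █ █ · · ·
    · · · · · · · · · ·
    · · · · · · · · · ·
T3:
  2·area = 50  (B↔C swapped to make it positive)
  edge (12, 12)→(7, 10): d=(-5,-2) top-left  bias=+0
  edge (7, 10)→(12, 2): d=(5,-8) top-left  bias=+0
  edge (12, 2)→(12, 12): d=(0,10) right/bottom  bias=-1
    (5,2)@(11, 5): e=[33,7,10] → █
    (6,2)@(13, 5): e=[37,23,-10] → ·
    (4,3)@(9, 7): e=[19,1,30] → █
    (6,3)@(13, 7): e=[27,33,-10] → ·
    (4,4)@(9, 9): e=[9,11,30] → █
    (6,4)@(13, 9): e=[17,43,-10] → ·
    (4,5)@(9, 11): e=[-1,21,30] → ·
    (5,5)@(11, 11): e=[3,37,10] → █
    (6,5)@(13, 11): e=[7,53,-10] → ·
    (5,6)@(11, 13): e=[-7,47,10] → ·
  covered (6 px):
    · · · · · · · · · ·
    · · · · · · · · · ·
    · · · · · █ · · · ·
    · · · · █ █ · · · ·
    · · · · █ █ · · · ·
    · · · · · █ · · · ·
    · · · · · · · · · ·
T4:
  2·area = 64
  edge (2, 6)→(10, 4): d=(8,-2) top-left  bias=+0
  edge (10, 4)→(10, 12): d=(0,8) right/bottom  bias=-1
  edge (10, 12)→(2, 6): d=(-8,-6) top-left  bias=+0
    (3,2)@(7, 5): e=[2,24,38] → █
    (4,2)@(9, 5): e=[6,8,50] → █
    (5,2)@(11, 5): e=[10,-8,62] → ·
    (2,3)@(5, 7): e=[14,40,10] → █
    (5,3)@(11, 7): e=[26,-8,46] → ·
    (2,4)@(5, 9): e=[30,40,-6] → ·
    (3,4)@(7, 9): e=[34,24,6] → █
    (5,4)@(11, 9): e=[42,-8,30] → ·
    (3,5)@(7, 11): e=[50,24,-10] → ·
    (4,5)@(9, 11): e=[54,8,2] → █
    (5,5)@(11, 11): e=[58,-8,14] → ·
    (4,6)@(9, 13): e=[70,8,-14] → ·
  covered (8 px):
    · · · · · · · · · ·
    · · · · · · · · · ·
    · · · █ █ · · · · ·
    · · █ █ █ · · · · ·
    · · · █ █ · · · · ·
    · · · · █ · · · · ·
    · · · · · · · · · ·

Answer: [52,20,16]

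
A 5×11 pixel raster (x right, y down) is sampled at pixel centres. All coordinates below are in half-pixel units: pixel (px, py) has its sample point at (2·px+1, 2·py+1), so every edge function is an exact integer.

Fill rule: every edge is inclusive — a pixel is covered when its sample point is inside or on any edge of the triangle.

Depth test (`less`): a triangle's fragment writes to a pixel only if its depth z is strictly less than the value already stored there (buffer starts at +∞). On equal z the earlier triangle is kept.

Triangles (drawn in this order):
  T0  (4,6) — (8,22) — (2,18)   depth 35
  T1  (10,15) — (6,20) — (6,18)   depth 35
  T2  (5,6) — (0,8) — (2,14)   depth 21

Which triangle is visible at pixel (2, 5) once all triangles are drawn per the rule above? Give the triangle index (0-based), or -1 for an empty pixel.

T0:
  2·area = 80
  edge (4, 6)→(8, 22): d=(4,16) inclusive
  edge (8, 22)→(2, 18): d=(-6,-4) inclusive
  edge (2, 18)→(4, 6): d=(2,-12) inclusive
    (2,5)@(5, 11): e=[4,54,22] → #
    (3,5)@(7, 11): e=[-28,62,46] → ·
    (1,6)@(3, 13): e=[44,34,2] → #
    (3,6)@(7, 13): e=[-20,50,50] → ·
    (1,7)@(3, 15): e=[52,22,6] → #
    (3,7)@(7, 15): e=[-12,38,54] → ·
    (1,8)@(3, 17): e=[60,10,10] → #
    (3,8)@(7, 17): e=[-4,26,58] → ·
    (1,9)@(3, 19): e=[68,-2,14] → ·
    (2,9)@(5, 19): e=[36,6,38] → #
    (3,9)@(7, 19): e=[4,14,62] → #
    (4,9)@(9, 19): e=[-28,22,86] → ·
  covered (10 px):
    · · · · ·
    · · · · ·
    · · · · ·
    · · · · ·
    · · · · ·
    · · # · ·
    · # # · ·
    · # # · ·
    · # # · ·
    · · # # ·
    · · · # ·
T1:
  2·area = 8
  edge (10, 15)→(6, 20): d=(-4,5) inclusive
  edge (6, 20)→(6, 18): d=(0,-2) inclusive
  edge (6, 18)→(10, 15): d=(4,-3) inclusive
  covered (0 px):
    · · · · ·
    · · · · ·
    · · · · ·
    · · · · ·
    · · · · ·
    · · · · ·
    · · · · ·
    · · · · ·
    · · · · ·
    · · · · ·
    · · · · ·
T2:
  2·area = 34  (B↔C swapped to make it positive)
  edge (5, 6)→(2, 14): d=(-3,8) inclusive
  edge (2, 14)→(0, 8): d=(-2,-6) inclusive
  edge (0, 8)→(5, 6): d=(5,-2) inclusive
    (1,3)@(3, 7): e=[13,20,1] → #
    (2,3)@(5, 7): e=[-3,32,5] → ·
    (0,4)@(1, 9): e=[23,4,7] → #
    (2,4)@(5, 9): e=[-9,28,15] → ·
    (0,5)@(1, 11): e=[17,0,17] → #  [on edge]
    (2,5)@(5, 11): e=[-15,24,25] → ·
    (0,6)@(1, 13): e=[11,-4,27] → ·
    (1,6)@(3, 13): e=[-5,8,31] → ·
    (1,8)@(3, 17): e=[-17,0,51] → ·  [on edge]
  covered (5 px):
    · · · · ·
    · · · · ·
    · · · · ·
    · # · · ·
    # # · · ·
    # # · · ·
    · · · · ·
    · · · · ·
    · · · · ·
    · · · · ·
    · · · · ·

Z-buffer (winner per pixel, '.' = empty):
  . . . . .
  . . . . .
  . . . . .
  . 2 . . .
  2 2 . . .
  2 2 0 . .
  . 0 0 . .
  . 0 0 . .
  . 0 0 . .
  . . 0 0 .
  . . . 0 .

Result: 0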